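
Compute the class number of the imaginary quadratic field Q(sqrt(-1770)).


K = Q(sqrt(-1770)). d mod 4 = 2, so D = disc(K) = 4d = -7080
h(K) equals the number of primitive reduced positive-definite forms (a, b, c) = a*x^2 + b*x*y + c*y^2 with b^2 - 4ac = D,
where reduced means |b| <= a <= c, with b >= 0 whenever |b| = a or a = c, and primitive means gcd(a, b, c) = 1.
Reduced forces 3a^2 <= |D| = 7080, so 1 <= a <= 48; b must have the parity of D, and c = (b^2 - D)/(4a) must be an integer >= a.
Enumerate a = 1..48, b in [-a, a]:
  a=1: (1, 0, 1770)  [1]
  a=2: (2, 0, 885)  [1]
  a=3: (3, 0, 590)  [1]
  a=4: none
  a=5: (5, 0, 354)  [1]
  a=6: (6, 0, 295)  [1]
  a=7: (7, -2, 253), (7, 2, 253)  [2]
  a=8..9: none
  a=10: (10, 0, 177)  [1]
  a=11: (11, -2, 161), (11, 2, 161)  [2]
  a=12..13: none
  a=14: (14, -12, 129), (14, 12, 129)  [2]
  a=15: (15, 0, 118)  [1]
  a=16: none
  a=17: (17, -14, 107), (17, 14, 107)  [2]
  a=18: none
  a=19: (19, -8, 94), (19, 8, 94)  [2]
  a=20: none
  a=21: (21, -12, 86), (21, 12, 86)  [2]
  a=22: (22, -20, 85), (22, 20, 85)  [2]
  a=23: (23, -2, 77), (23, 2, 77)  [2]
  a=24..28: none
  a=29: (29, -24, 66), (29, 24, 66)  [2]
  a=30: (30, 0, 59)  [1]
  a=31: (31, -22, 61), (31, 22, 61)  [2]
  a=32: none
  a=33: (33, -24, 58), (33, 24, 58)  [2]
  a=34: (34, -20, 55), (34, 20, 55)  [2]
  a=35: (35, -30, 57), (35, 30, 57)  [2]
  a=36..37: none
  a=38: (38, -8, 47), (38, 8, 47)  [2]
  a=39..41: none
  a=42: (42, -12, 43), (42, 12, 43)  [2]
  a=43..45: none
  a=46: (46, -44, 49), (46, 44, 49)  [2]
  a=47..48: none
Total reduced forms: 1 + 1 + 1 + 1 + 1 + 2 + 1 + 2 + 2 + 1 + 2 + 2 + 2 + 2 + 2 + 2 + 1 + 2 + 2 + 2 + 2 + 2 + 2 + 2 = 40
h = 40

40


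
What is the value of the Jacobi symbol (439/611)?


Compute (439/611) via quadratic reciprocity:
  reciprocity: (439/611) -> -(611/439)
  reduce: (172/439)
  pull out 2: (2/439) = +1  (since 439 mod 8 = 7)
  pull out 2: (2/439) = +1  (since 439 mod 8 = 7)
  reciprocity: (43/439) -> -(439/43)
  reduce: (9/43)
  reciprocity: (9/43) -> +(43/9)
  reduce: (7/9)
  reciprocity: (7/9) -> +(9/7)
  reduce: (2/7)
  pull out 2: (2/7) = +1  (since 7 mod 8 = 7)
  (1/7) = 1
Product of signs = 1

1


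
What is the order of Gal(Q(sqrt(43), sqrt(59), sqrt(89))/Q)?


The 3 square roots of distinct primes are multiplicatively independent over Q,
so [K:Q] = 2^3 and Gal(K/Q) is isomorphic to (Z/2Z)^3.
|Gal| = 2^3 = 8

8


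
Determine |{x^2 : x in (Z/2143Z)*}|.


For prime p, the number of non-zero quadratic residues is (p-1)/2.
= (2143-1)/2
= 1071

1071


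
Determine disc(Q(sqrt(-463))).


For K = Q(sqrt(d)) with d squarefree: disc(K) = d if d = 1 mod 4, and disc(K) = 4d if d = 2 or 3 mod 4.
Here d = -463, and d mod 4 = 1.
d = 1 mod 4 (O_K = Z[(1+sqrt(d))/2]), so disc(K) = d = -463

-463


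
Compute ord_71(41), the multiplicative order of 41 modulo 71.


We want ord_71(41), the smallest k >= 1 with 41^k = 1 mod 71.
n = 71 = 71, phi(71) = 70; the order divides phi(n).
Divisors of 70: 1, 2, 5, 7, 10, 14, 35, 70
Repeated squaring mod 71: 41^1 = 41, 41^2 = 48, 41^4 = 32, 41^8 = 30, 41^16 = 48, 41^32 = 32, 41^64 = 30
Test divisors in increasing order:
  k=1: 41^1 = 41 mod 71
  k=2: 41^2 = 48 mod 71
  k=5: 41^5 = 32 * 41 = 34 mod 71
  k=7: 41^7 = 32 * 48 * 41 = 70 mod 71
  k=10: 41^10 = 30 * 48 = 20 mod 71
  k=14: 41^14 = 30 * 32 * 48 = 1 mod 71  <- first divisor giving 1
Order = 14

14


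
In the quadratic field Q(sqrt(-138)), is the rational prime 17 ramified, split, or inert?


K = Q(sqrt(-138)). Since d mod 4 = 2, disc(K) = -552.
Check p | disc: -552 mod 17 = 9.
p does not divide disc. Compute Legendre symbol (d/p):
15^((17-1)/2) mod 17 = 1
(d/p) = 1, so p splits: (p) = P*P' with e=1, f=1, g=2.
Therefore p is split.

split


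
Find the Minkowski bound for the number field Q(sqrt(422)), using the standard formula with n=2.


d = 422, d mod 4 = 2, so disc(K) = 4d = 1688; |disc(K)| = 1688
Real quadratic field, so n = 2, s = r2 = 0, r1 = 2
M = (n!/n^n) * (4/pi)^s * sqrt(|disc(K)|) = (2!/2^2) * (4/pi)^0 * sqrt(1688)
= 0.5 * 1.000000 * 41.085277
= 20.5426

20.5426


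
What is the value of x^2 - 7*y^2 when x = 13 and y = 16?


x^2 - d*y^2
= 13^2 - 7*16^2
= 169 - 1792
= -1623

-1623


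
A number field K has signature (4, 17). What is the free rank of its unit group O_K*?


By Dirichlet's unit theorem:
rank = r1 + r2 - 1
= 4 + 17 - 1
= 20

20


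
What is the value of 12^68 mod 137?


p = 137 is prime and the exponent is (p-1)/2 = 68, so by Euler's criterion 12^68 = (12/137) = +1 or -1 mod 137.
Compute by square-and-multiply:
  68 = 64 + 4 (binary 1000100)
  Repeated squaring mod 137: 12^1 = 12, 12^2 = 7, 12^4 = 49, 12^8 = 72, 12^16 = 115, 12^32 = 73, 12^64 = 123
  12^68 = 12^64 * 12^4 = 123 * 49 mod 137
    123 * 49 = 6027 = 136 mod 137
  12^68 = 136 mod 137
Result 136 = p - 1 = -1 mod 137: 12 is a quadratic non-residue mod 137. As a residue in [0, p-1] the value is 136.
12^68 mod 137 = 136

136


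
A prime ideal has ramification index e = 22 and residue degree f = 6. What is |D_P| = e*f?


|D_P| = e * f
= 22 * 6
= 132

132


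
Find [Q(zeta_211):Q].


The degree equals Euler's totient phi(211).
211 = 211
phi(211) = 210

210


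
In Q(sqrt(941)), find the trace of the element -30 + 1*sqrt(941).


Tr(a + b*sqrt(d)) = (a + b*sqrt(d)) + (a - b*sqrt(d)) = 2a
= 2 * (-30)
= -60

-60


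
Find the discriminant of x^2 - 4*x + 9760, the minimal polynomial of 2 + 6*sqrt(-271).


The element 2 + 6*sqrt(-271) has minimal polynomial:
x^2 - 4*x + 9760
Discriminant = (-4)^2 - 4*(9760)
= 16 - 39040
= -39024

-39024


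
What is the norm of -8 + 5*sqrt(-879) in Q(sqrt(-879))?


N(a + b*sqrt(d)) = a^2 - d*b^2
= (-8)^2 - (-879)*(5)^2
= 64 + 21975
= 22039

22039


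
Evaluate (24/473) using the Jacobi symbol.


Compute (24/473) via quadratic reciprocity:
  pull out 2: (2/473) = +1  (since 473 mod 8 = 1)
  pull out 2: (2/473) = +1  (since 473 mod 8 = 1)
  pull out 2: (2/473) = +1  (since 473 mod 8 = 1)
  reciprocity: (3/473) -> +(473/3)
  reduce: (2/3)
  pull out 2: (2/3) = -1  (since 3 mod 8 = 3)
  (1/3) = 1
Product of signs = -1

-1


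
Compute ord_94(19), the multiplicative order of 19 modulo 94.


We want ord_94(19), the smallest k >= 1 with 19^k = 1 mod 94.
n = 94 = 2 * 47, phi(94) = 46; the order divides phi(n).
Divisors of 46: 1, 2, 23, 46
Repeated squaring mod 94: 19^1 = 19, 19^2 = 79, 19^4 = 37, 19^8 = 53, 19^16 = 83, 19^32 = 27
Test divisors in increasing order:
  k=1: 19^1 = 19 mod 94
  k=2: 19^2 = 79 mod 94
  k=23: 19^23 = 83 * 37 * 79 * 19 = 93 mod 94
  k=46: 19^46 = 27 * 53 * 37 * 79 = 1 mod 94  <- first divisor giving 1
Order = 46

46


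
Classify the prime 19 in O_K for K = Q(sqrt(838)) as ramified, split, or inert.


K = Q(sqrt(838)). Since d mod 4 = 2, disc(K) = 3352.
Check p | disc: 3352 mod 19 = 8.
p does not divide disc. Compute Legendre symbol (d/p):
2^((19-1)/2) mod 19 = -1
(d/p) = -1, so p is inert: (p) stays prime with e=1, f=2, g=1.
Therefore p is inert.

inert


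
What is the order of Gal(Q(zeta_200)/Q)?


|Gal(Q(zeta_200)/Q)| = phi(200)
= 80

80


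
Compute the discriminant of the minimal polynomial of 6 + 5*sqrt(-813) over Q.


The element 6 + 5*sqrt(-813) has minimal polynomial:
x^2 - 12*x + 20361
Discriminant = (-12)^2 - 4*(20361)
= 144 - 81444
= -81300

-81300


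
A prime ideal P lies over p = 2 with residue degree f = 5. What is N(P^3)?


N(P^a) = p^(a*f)
= 2^(3*5)
= 2^15
= 32768

32768


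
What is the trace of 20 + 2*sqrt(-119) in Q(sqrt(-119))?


Tr(a + b*sqrt(d)) = (a + b*sqrt(d)) + (a - b*sqrt(d)) = 2a
= 2 * (20)
= 40

40


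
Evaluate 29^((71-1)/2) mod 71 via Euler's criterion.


p = 71 is prime and the exponent is (p-1)/2 = 35, so by Euler's criterion 29^35 = (29/71) = +1 or -1 mod 71.
Compute by square-and-multiply:
  35 = 32 + 2 + 1 (binary 100011)
  Repeated squaring mod 71: 29^1 = 29, 29^2 = 60, 29^4 = 50, 29^8 = 15, 29^16 = 12, 29^32 = 2
  29^35 = 29^32 * 29^2 * 29^1 = 2 * 60 * 29 mod 71
    2 * 60 = 120 = 49 mod 71
    49 * 29 = 1421 = 1 mod 71
  29^35 = 1 mod 71
Result 1: 29 is a quadratic residue mod 71.
29^35 mod 71 = 1

1


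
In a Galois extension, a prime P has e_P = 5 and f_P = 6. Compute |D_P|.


|D_P| = e * f
= 5 * 6
= 30

30


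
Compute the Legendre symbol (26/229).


p = 229 is prime, so compute (26/229) with the reciprocity algorithm (Jacobi-symbol steps: pull out 2s via (2/n), flip via reciprocity, reduce):
  pull out 2: (2/229) = -1  (since 229 mod 8 = 5)
  reciprocity: (13/229) -> +(229/13)
  reduce: (8/13)
  pull out 2: (2/13) = -1  (since 13 mod 8 = 5)
  pull out 2: (2/13) = -1  (since 13 mod 8 = 5)
  pull out 2: (2/13) = -1  (since 13 mod 8 = 5)
  (1/13) = 1
Product of signs = 1
(26/229) = 1

1


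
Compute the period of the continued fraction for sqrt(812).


Run the CF algorithm for sqrt(812).
a_0 = floor(sqrt(812)) = 28; set m_0=0, q_0=1.
Recurrence: m' = q*a - m,  q' = (d - m'^2)/q,  a' = floor((a_0 + m')/q').
  step 1: m=28, q=28, a=2
  step 2: m=28, q=1, a=56
a_2 = 2*a_0 = 56, so the period closes here.
sqrt(812) = [28; 2, 56]
Period length = 2

2


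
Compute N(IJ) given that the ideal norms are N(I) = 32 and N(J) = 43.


N(IJ) = N(I) * N(J)
= 32 * 43
= 1376

1376


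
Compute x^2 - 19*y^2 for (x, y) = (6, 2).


x^2 - d*y^2
= 6^2 - 19*2^2
= 36 - 76
= -40

-40


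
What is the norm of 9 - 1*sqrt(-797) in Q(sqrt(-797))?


N(a + b*sqrt(d)) = a^2 - d*b^2
= (9)^2 - (-797)*(-1)^2
= 81 + 797
= 878

878


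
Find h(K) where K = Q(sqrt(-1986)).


K = Q(sqrt(-1986)). d mod 4 = 2, so D = disc(K) = 4d = -7944
h(K) equals the number of primitive reduced positive-definite forms (a, b, c) = a*x^2 + b*x*y + c*y^2 with b^2 - 4ac = D,
where reduced means |b| <= a <= c, with b >= 0 whenever |b| = a or a = c, and primitive means gcd(a, b, c) = 1.
Reduced forces 3a^2 <= |D| = 7944, so 1 <= a <= 51; b must have the parity of D, and c = (b^2 - D)/(4a) must be an integer >= a.
Enumerate a = 1..51, b in [-a, a]:
  a=1: (1, 0, 1986)  [1]
  a=2: (2, 0, 993)  [1]
  a=3: (3, 0, 662)  [1]
  a=4: none
  a=5: (5, -4, 398), (5, 4, 398)  [2]
  a=6: (6, 0, 331)  [1]
  a=7: (7, -6, 285), (7, 6, 285)  [2]
  a=8..9: none
  a=10: (10, -4, 199), (10, 4, 199)  [2]
  a=11: (11, -8, 182), (11, 8, 182)  [2]
  a=12: none
  a=13: (13, -8, 154), (13, 8, 154)  [2]
  a=14: (14, -8, 143), (14, 8, 143)  [2]
  a=15: (15, -6, 133), (15, 6, 133)  [2]
  a=16..18: none
  a=19: (19, -6, 105), (19, 6, 105)  [2]
  a=20: none
  a=21: (21, -6, 95), (21, 6, 95)  [2]
  a=22: (22, -8, 91), (22, 8, 91)  [2]
  a=23..24: none
  a=25: (25, -16, 82), (25, 16, 82)  [2]
  a=26: (26, -8, 77), (26, 8, 77)  [2]
  a=27..29: none
  a=30: (30, -24, 71), (30, 24, 71)  [2]
  a=31..32: none
  a=33: (33, -30, 67), (33, 30, 67)  [2]
  a=34: none
  a=35: (35, -34, 65), (35, -6, 57), (35, 6, 57), (35, 34, 65)  [4]
  a=36: none
  a=37: (37, -14, 55), (37, 14, 55)  [2]
  a=38: (38, -32, 59), (38, 32, 59)  [2]
  a=39: (39, -18, 53), (39, 18, 53)  [2]
  a=40: none
  a=41: (41, -16, 50), (41, 16, 50)  [2]
  a=42: (42, -36, 55), (42, 36, 55)  [2]
  a=43: (43, -22, 49), (43, 22, 49)  [2]
  a=44..51: none
Total reduced forms: 1 + 1 + 1 + 2 + 1 + 2 + 2 + 2 + 2 + 2 + 2 + 2 + 2 + 2 + 2 + 2 + 2 + 2 + 4 + 2 + 2 + 2 + 2 + 2 + 2 = 48
h = 48

48


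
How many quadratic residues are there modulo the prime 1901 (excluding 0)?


For prime p, the number of non-zero quadratic residues is (p-1)/2.
= (1901-1)/2
= 950

950


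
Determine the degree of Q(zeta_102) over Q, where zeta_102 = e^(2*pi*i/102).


The degree equals Euler's totient phi(102).
102 = 2 * 3 * 17
phi(102) = 32

32


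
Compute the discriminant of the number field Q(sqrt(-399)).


For K = Q(sqrt(d)) with d squarefree: disc(K) = d if d = 1 mod 4, and disc(K) = 4d if d = 2 or 3 mod 4.
Here d = -399, and d mod 4 = 1.
d = 1 mod 4 (O_K = Z[(1+sqrt(d))/2]), so disc(K) = d = -399

-399


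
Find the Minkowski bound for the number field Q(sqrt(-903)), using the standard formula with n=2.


d = -903, d mod 4 = 1, so disc(K) = d = -903; |disc(K)| = 903
Imaginary quadratic field, so n = 2, s = r2 = 1, r1 = 0
M = (n!/n^n) * (4/pi)^s * sqrt(|disc(K)|) = (2!/2^2) * (4/pi)^1 * sqrt(903)
= 0.5 * 1.273240 * 30.049958
= 19.1304

19.1304


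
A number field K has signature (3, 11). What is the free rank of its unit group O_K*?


By Dirichlet's unit theorem:
rank = r1 + r2 - 1
= 3 + 11 - 1
= 13

13


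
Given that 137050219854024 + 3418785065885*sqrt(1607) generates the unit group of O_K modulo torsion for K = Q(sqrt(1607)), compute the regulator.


epsilon = 137050219854024 + 3418785065885*sqrt(1607)
= 2.7410e+14
R = ln(2.7410e+14)
= 33.2445

33.2445


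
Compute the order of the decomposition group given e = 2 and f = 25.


|D_P| = e * f
= 2 * 25
= 50

50


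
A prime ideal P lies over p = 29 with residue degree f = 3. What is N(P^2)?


N(P^a) = p^(a*f)
= 29^(2*3)
= 29^6
= 594823321

594823321


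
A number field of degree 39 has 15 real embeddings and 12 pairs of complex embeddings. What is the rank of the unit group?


By Dirichlet's unit theorem:
rank = r1 + r2 - 1
= 15 + 12 - 1
= 26

26


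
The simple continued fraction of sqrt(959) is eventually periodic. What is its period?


Run the CF algorithm for sqrt(959).
a_0 = floor(sqrt(959)) = 30; set m_0=0, q_0=1.
Recurrence: m' = q*a - m,  q' = (d - m'^2)/q,  a' = floor((a_0 + m')/q').
  step 1: m=30, q=59, a=1
  step 2: m=29, q=2, a=29
  step 3: m=29, q=59, a=1
  step 4: m=30, q=1, a=60
a_4 = 2*a_0 = 60, so the period closes here.
sqrt(959) = [30; 1, 29, 1, 60]
Period length = 4

4


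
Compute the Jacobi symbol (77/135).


Compute (77/135) via quadratic reciprocity:
  reciprocity: (77/135) -> +(135/77)
  reduce: (58/77)
  pull out 2: (2/77) = -1  (since 77 mod 8 = 5)
  reciprocity: (29/77) -> +(77/29)
  reduce: (19/29)
  reciprocity: (19/29) -> +(29/19)
  reduce: (10/19)
  pull out 2: (2/19) = -1  (since 19 mod 8 = 3)
  reciprocity: (5/19) -> +(19/5)
  reduce: (4/5)
  pull out 2: (2/5) = -1  (since 5 mod 8 = 5)
  pull out 2: (2/5) = -1  (since 5 mod 8 = 5)
  (1/5) = 1
Product of signs = 1

1


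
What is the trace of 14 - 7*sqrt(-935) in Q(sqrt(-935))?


Tr(a + b*sqrt(d)) = (a + b*sqrt(d)) + (a - b*sqrt(d)) = 2a
= 2 * (14)
= 28

28


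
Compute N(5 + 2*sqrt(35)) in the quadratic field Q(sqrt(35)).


N(a + b*sqrt(d)) = a^2 - d*b^2
= (5)^2 - (35)*(2)^2
= 25 - 140
= -115

-115


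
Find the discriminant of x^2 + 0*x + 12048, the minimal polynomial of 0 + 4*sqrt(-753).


The element 0 + 4*sqrt(-753) has minimal polynomial:
x^2 + 0*x + 12048
Discriminant = (0)^2 - 4*(12048)
= 0 - 48192
= -48192

-48192


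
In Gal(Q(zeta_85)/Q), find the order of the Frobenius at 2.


The Frobenius at p in Gal(Q(zeta_n)/Q) = (Z/nZ)* is the class of p, so its order is ord_85(2), the smallest k >= 1 with 2^k = 1 mod 85.
n = 85 = 5 * 17, phi(85) = 64; the order divides phi(n).
Divisors of 64: 1, 2, 4, 8, 16, 32, 64
Repeated squaring mod 85: 2^1 = 2, 2^2 = 4, 2^4 = 16, 2^8 = 1, 2^16 = 1, 2^32 = 1, 2^64 = 1
Test divisors in increasing order:
  k=1: 2^1 = 2 mod 85
  k=2: 2^2 = 4 mod 85
  k=4: 2^4 = 16 mod 85
  k=8: 2^8 = 1 mod 85  <- first divisor giving 1
Order = 8

8


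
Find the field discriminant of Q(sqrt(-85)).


For K = Q(sqrt(d)) with d squarefree: disc(K) = d if d = 1 mod 4, and disc(K) = 4d if d = 2 or 3 mod 4.
Here d = -85, and d mod 4 = 3.
d = 3 mod 4, not 1 (O_K = Z[sqrt(d)]), so disc(K) = 4d = 4 * (-85) = -340

-340


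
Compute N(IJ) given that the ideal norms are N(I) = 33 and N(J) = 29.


N(IJ) = N(I) * N(J)
= 33 * 29
= 957

957


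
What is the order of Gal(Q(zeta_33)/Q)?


|Gal(Q(zeta_33)/Q)| = phi(33)
= 20

20


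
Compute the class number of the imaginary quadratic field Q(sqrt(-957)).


K = Q(sqrt(-957)). d mod 4 = 3, so D = disc(K) = 4d = -3828
h(K) equals the number of primitive reduced positive-definite forms (a, b, c) = a*x^2 + b*x*y + c*y^2 with b^2 - 4ac = D,
where reduced means |b| <= a <= c, with b >= 0 whenever |b| = a or a = c, and primitive means gcd(a, b, c) = 1.
Reduced forces 3a^2 <= |D| = 3828, so 1 <= a <= 35; b must have the parity of D, and c = (b^2 - D)/(4a) must be an integer >= a.
Enumerate a = 1..35, b in [-a, a]:
  a=1: (1, 0, 957)  [1]
  a=2: (2, 2, 479)  [1]
  a=3: (3, 0, 319)  [1]
  a=4..5: none
  a=6: (6, 6, 161)  [1]
  a=7: (7, -6, 138), (7, 6, 138)  [2]
  a=8..10: none
  a=11: (11, 0, 87)  [1]
  a=12..13: none
  a=14: (14, -6, 69), (14, 6, 69)  [2]
  a=15..20: none
  a=21: (21, -6, 46), (21, 6, 46)  [2]
  a=22: (22, 22, 49)  [1]
  a=23: (23, -6, 42), (23, 6, 42)  [2]
  a=24..28: none
  a=29: (29, 0, 33)  [1]
  a=30: none
  a=31: (31, 4, 31)  [1]
  a=32..35: none
Total reduced forms: 1 + 1 + 1 + 1 + 2 + 1 + 2 + 2 + 1 + 2 + 1 + 1 = 16
h = 16

16


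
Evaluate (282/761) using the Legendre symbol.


p = 761 is prime, so compute (282/761) with the reciprocity algorithm (Jacobi-symbol steps: pull out 2s via (2/n), flip via reciprocity, reduce):
  pull out 2: (2/761) = +1  (since 761 mod 8 = 1)
  reciprocity: (141/761) -> +(761/141)
  reduce: (56/141)
  pull out 2: (2/141) = -1  (since 141 mod 8 = 5)
  pull out 2: (2/141) = -1  (since 141 mod 8 = 5)
  pull out 2: (2/141) = -1  (since 141 mod 8 = 5)
  reciprocity: (7/141) -> +(141/7)
  reduce: (1/7)
  (1/7) = 1
Product of signs = -1
(282/761) = -1

-1


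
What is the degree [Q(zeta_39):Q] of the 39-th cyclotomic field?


The degree equals Euler's totient phi(39).
39 = 3 * 13
phi(39) = 24

24


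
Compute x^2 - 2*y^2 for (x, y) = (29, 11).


x^2 - d*y^2
= 29^2 - 2*11^2
= 841 - 242
= 599

599


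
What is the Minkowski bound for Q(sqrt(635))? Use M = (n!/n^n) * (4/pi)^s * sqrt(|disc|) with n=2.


d = 635, d mod 4 = 3, so disc(K) = 4d = 2540; |disc(K)| = 2540
Real quadratic field, so n = 2, s = r2 = 0, r1 = 2
M = (n!/n^n) * (4/pi)^s * sqrt(|disc(K)|) = (2!/2^2) * (4/pi)^0 * sqrt(2540)
= 0.5 * 1.000000 * 50.398413
= 25.1992

25.1992


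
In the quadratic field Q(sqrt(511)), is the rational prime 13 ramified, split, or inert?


K = Q(sqrt(511)). Since d mod 4 = 3, disc(K) = 2044.
Check p | disc: 2044 mod 13 = 3.
p does not divide disc. Compute Legendre symbol (d/p):
4^((13-1)/2) mod 13 = 1
(d/p) = 1, so p splits: (p) = P*P' with e=1, f=1, g=2.
Therefore p is split.

split


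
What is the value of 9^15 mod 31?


p = 31 is prime and the exponent is (p-1)/2 = 15, so by Euler's criterion 9^15 = (9/31) = +1 or -1 mod 31.
Compute by square-and-multiply:
  15 = 8 + 4 + 2 + 1 (binary 1111)
  Repeated squaring mod 31: 9^1 = 9, 9^2 = 19, 9^4 = 20, 9^8 = 28
  9^15 = 9^8 * 9^4 * 9^2 * 9^1 = 28 * 20 * 19 * 9 mod 31
    28 * 20 = 560 = 2 mod 31
    2 * 19 = 38 = 7 mod 31
    7 * 9 = 63 = 1 mod 31
  9^15 = 1 mod 31
Result 1: 9 is a quadratic residue mod 31.
9^15 mod 31 = 1

1


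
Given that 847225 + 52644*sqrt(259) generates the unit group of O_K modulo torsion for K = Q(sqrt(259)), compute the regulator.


epsilon = 847225 + 52644*sqrt(259)
= 1.6944e+06
R = ln(1.6944e+06)
= 14.3429

14.3429


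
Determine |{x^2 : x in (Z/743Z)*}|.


For prime p, the number of non-zero quadratic residues is (p-1)/2.
= (743-1)/2
= 371

371


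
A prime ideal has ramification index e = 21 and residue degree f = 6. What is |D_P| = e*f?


|D_P| = e * f
= 21 * 6
= 126

126


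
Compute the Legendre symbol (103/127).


p = 127 is prime, so compute (103/127) with the reciprocity algorithm (Jacobi-symbol steps: pull out 2s via (2/n), flip via reciprocity, reduce):
  reciprocity: (103/127) -> -(127/103)
  reduce: (24/103)
  pull out 2: (2/103) = +1  (since 103 mod 8 = 7)
  pull out 2: (2/103) = +1  (since 103 mod 8 = 7)
  pull out 2: (2/103) = +1  (since 103 mod 8 = 7)
  reciprocity: (3/103) -> -(103/3)
  reduce: (1/3)
  (1/3) = 1
Product of signs = 1
(103/127) = 1

1


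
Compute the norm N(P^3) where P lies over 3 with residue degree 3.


N(P^a) = p^(a*f)
= 3^(3*3)
= 3^9
= 19683

19683


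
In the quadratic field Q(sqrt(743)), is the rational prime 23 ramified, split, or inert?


K = Q(sqrt(743)). Since d mod 4 = 3, disc(K) = 2972.
Check p | disc: 2972 mod 23 = 5.
p does not divide disc. Compute Legendre symbol (d/p):
7^((23-1)/2) mod 23 = -1
(d/p) = -1, so p is inert: (p) stays prime with e=1, f=2, g=1.
Therefore p is inert.

inert


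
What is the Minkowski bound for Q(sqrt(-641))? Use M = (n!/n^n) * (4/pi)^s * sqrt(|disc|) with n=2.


d = -641, d mod 4 = 3, so disc(K) = 4d = -2564; |disc(K)| = 2564
Imaginary quadratic field, so n = 2, s = r2 = 1, r1 = 0
M = (n!/n^n) * (4/pi)^s * sqrt(|disc(K)|) = (2!/2^2) * (4/pi)^1 * sqrt(2564)
= 0.5 * 1.273240 * 50.635956
= 32.2359

32.2359


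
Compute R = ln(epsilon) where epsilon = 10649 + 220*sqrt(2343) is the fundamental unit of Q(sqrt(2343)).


epsilon = 10649 + 220*sqrt(2343)
= 21298.0000
R = ln(21298.0000)
= 9.9664

9.9664


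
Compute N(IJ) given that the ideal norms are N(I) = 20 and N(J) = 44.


N(IJ) = N(I) * N(J)
= 20 * 44
= 880

880


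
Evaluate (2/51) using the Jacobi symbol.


Compute (2/51) via quadratic reciprocity:
  pull out 2: (2/51) = -1  (since 51 mod 8 = 3)
  (1/51) = 1
Product of signs = -1

-1


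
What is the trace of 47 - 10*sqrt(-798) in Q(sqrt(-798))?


Tr(a + b*sqrt(d)) = (a + b*sqrt(d)) + (a - b*sqrt(d)) = 2a
= 2 * (47)
= 94

94


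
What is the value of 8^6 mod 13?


p = 13 is prime and the exponent is (p-1)/2 = 6, so by Euler's criterion 8^6 = (8/13) = +1 or -1 mod 13.
Compute by square-and-multiply:
  6 = 4 + 2 (binary 110)
  Repeated squaring mod 13: 8^1 = 8, 8^2 = 12, 8^4 = 1
  8^6 = 8^4 * 8^2 = 1 * 12 mod 13
    1 * 12 = 12 = 12 mod 13
  8^6 = 12 mod 13
Result 12 = p - 1 = -1 mod 13: 8 is a quadratic non-residue mod 13. As a residue in [0, p-1] the value is 12.
8^6 mod 13 = 12

12


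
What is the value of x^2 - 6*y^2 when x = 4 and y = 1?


x^2 - d*y^2
= 4^2 - 6*1^2
= 16 - 6
= 10

10


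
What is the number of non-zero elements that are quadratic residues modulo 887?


For prime p, the number of non-zero quadratic residues is (p-1)/2.
= (887-1)/2
= 443

443


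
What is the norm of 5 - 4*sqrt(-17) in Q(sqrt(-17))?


N(a + b*sqrt(d)) = a^2 - d*b^2
= (5)^2 - (-17)*(-4)^2
= 25 + 272
= 297

297


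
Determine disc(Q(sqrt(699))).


For K = Q(sqrt(d)) with d squarefree: disc(K) = d if d = 1 mod 4, and disc(K) = 4d if d = 2 or 3 mod 4.
Here d = 699, and d mod 4 = 3.
d = 3 mod 4, not 1 (O_K = Z[sqrt(d)]), so disc(K) = 4d = 4 * (699) = 2796

2796


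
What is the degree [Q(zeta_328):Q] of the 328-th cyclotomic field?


The degree equals Euler's totient phi(328).
328 = 2^3 * 41
phi(328) = 160

160


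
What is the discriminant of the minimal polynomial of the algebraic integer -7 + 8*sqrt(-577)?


The element -7 + 8*sqrt(-577) has minimal polynomial:
x^2 + 14*x + 36977
Discriminant = (14)^2 - 4*(36977)
= 196 - 147908
= -147712

-147712


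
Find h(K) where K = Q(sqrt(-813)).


K = Q(sqrt(-813)). d mod 4 = 3, so D = disc(K) = 4d = -3252
h(K) equals the number of primitive reduced positive-definite forms (a, b, c) = a*x^2 + b*x*y + c*y^2 with b^2 - 4ac = D,
where reduced means |b| <= a <= c, with b >= 0 whenever |b| = a or a = c, and primitive means gcd(a, b, c) = 1.
Reduced forces 3a^2 <= |D| = 3252, so 1 <= a <= 32; b must have the parity of D, and c = (b^2 - D)/(4a) must be an integer >= a.
Enumerate a = 1..32, b in [-a, a]:
  a=1: (1, 0, 813)  [1]
  a=2: (2, 2, 407)  [1]
  a=3: (3, 0, 271)  [1]
  a=4..5: none
  a=6: (6, 6, 137)  [1]
  a=7..10: none
  a=11: (11, -2, 74), (11, 2, 74)  [2]
  a=12..18: none
  a=19: (19, -4, 43), (19, 4, 43)  [2]
  a=20..21: none
  a=22: (22, -2, 37), (22, 2, 37)  [2]
  a=23..28: none
  a=29: (29, -24, 33), (29, 24, 33)  [2]
  a=30..32: none
Total reduced forms: 1 + 1 + 1 + 1 + 2 + 2 + 2 + 2 = 12
h = 12

12


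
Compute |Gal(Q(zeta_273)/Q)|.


|Gal(Q(zeta_273)/Q)| = phi(273)
= 144

144


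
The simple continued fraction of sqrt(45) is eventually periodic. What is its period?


Run the CF algorithm for sqrt(45).
a_0 = floor(sqrt(45)) = 6; set m_0=0, q_0=1.
Recurrence: m' = q*a - m,  q' = (d - m'^2)/q,  a' = floor((a_0 + m')/q').
  step 1: m=6, q=9, a=1
  step 2: m=3, q=4, a=2
  step 3: m=5, q=5, a=2
  step 4: m=5, q=4, a=2
  step 5: m=3, q=9, a=1
  step 6: m=6, q=1, a=12
a_6 = 2*a_0 = 12, so the period closes here.
sqrt(45) = [6; 1, 2, 2, 2, 1, 12]
Period length = 6

6


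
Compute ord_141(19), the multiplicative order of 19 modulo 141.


We want ord_141(19), the smallest k >= 1 with 19^k = 1 mod 141.
n = 141 = 3 * 47, phi(141) = 92; the order divides phi(n).
Divisors of 92: 1, 2, 4, 23, 46, 92
Repeated squaring mod 141: 19^1 = 19, 19^2 = 79, 19^4 = 37, 19^8 = 100, 19^16 = 130, 19^32 = 121, 19^64 = 118
Test divisors in increasing order:
  k=1: 19^1 = 19 mod 141
  k=2: 19^2 = 79 mod 141
  k=4: 19^4 = 37 mod 141
  k=23: 19^23 = 130 * 37 * 79 * 19 = 46 mod 141
  k=46: 19^46 = 121 * 100 * 37 * 79 = 1 mod 141  <- first divisor giving 1
Order = 46

46


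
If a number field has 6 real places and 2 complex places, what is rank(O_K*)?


By Dirichlet's unit theorem:
rank = r1 + r2 - 1
= 6 + 2 - 1
= 7

7


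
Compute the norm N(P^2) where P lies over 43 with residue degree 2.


N(P^a) = p^(a*f)
= 43^(2*2)
= 43^4
= 3418801

3418801


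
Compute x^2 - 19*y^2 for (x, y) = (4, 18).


x^2 - d*y^2
= 4^2 - 19*18^2
= 16 - 6156
= -6140

-6140


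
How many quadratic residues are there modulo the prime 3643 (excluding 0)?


For prime p, the number of non-zero quadratic residues is (p-1)/2.
= (3643-1)/2
= 1821

1821


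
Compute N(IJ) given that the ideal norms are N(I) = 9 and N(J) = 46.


N(IJ) = N(I) * N(J)
= 9 * 46
= 414

414


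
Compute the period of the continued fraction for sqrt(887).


Run the CF algorithm for sqrt(887).
a_0 = floor(sqrt(887)) = 29; set m_0=0, q_0=1.
Recurrence: m' = q*a - m,  q' = (d - m'^2)/q,  a' = floor((a_0 + m')/q').
  step 1: m=29, q=46, a=1
  step 2: m=17, q=13, a=3
  step 3: m=22, q=31, a=1
  step 4: m=9, q=26, a=1
  step 5: m=17, q=23, a=2
  step 6: m=29, q=2, a=29
  step 7: m=29, q=23, a=2
  step 8: m=17, q=26, a=1
  step 9: m=9, q=31, a=1
  step 10: m=22, q=13, a=3
  step 11: m=17, q=46, a=1
  step 12: m=29, q=1, a=58
a_12 = 2*a_0 = 58, so the period closes here.
sqrt(887) = [29; 1, 3, 1, 1, 2, 29, 2, 1, 1, 3, 1, 58]
Period length = 12

12


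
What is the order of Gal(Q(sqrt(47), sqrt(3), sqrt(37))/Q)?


The 3 square roots of distinct primes are multiplicatively independent over Q,
so [K:Q] = 2^3 and Gal(K/Q) is isomorphic to (Z/2Z)^3.
|Gal| = 2^3 = 8

8


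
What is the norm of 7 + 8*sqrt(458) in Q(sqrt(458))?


N(a + b*sqrt(d)) = a^2 - d*b^2
= (7)^2 - (458)*(8)^2
= 49 - 29312
= -29263

-29263


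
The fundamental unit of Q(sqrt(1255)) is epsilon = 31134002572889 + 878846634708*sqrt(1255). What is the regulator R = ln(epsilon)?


epsilon = 31134002572889 + 878846634708*sqrt(1255)
= 6.2268e+13
R = ln(6.2268e+13)
= 31.7625

31.7625


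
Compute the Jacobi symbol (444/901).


Compute (444/901) via quadratic reciprocity:
  pull out 2: (2/901) = -1  (since 901 mod 8 = 5)
  pull out 2: (2/901) = -1  (since 901 mod 8 = 5)
  reciprocity: (111/901) -> +(901/111)
  reduce: (13/111)
  reciprocity: (13/111) -> +(111/13)
  reduce: (7/13)
  reciprocity: (7/13) -> +(13/7)
  reduce: (6/7)
  pull out 2: (2/7) = +1  (since 7 mod 8 = 7)
  reciprocity: (3/7) -> -(7/3)
  reduce: (1/3)
  (1/3) = 1
Product of signs = -1

-1


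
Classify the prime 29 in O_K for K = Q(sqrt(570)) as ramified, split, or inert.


K = Q(sqrt(570)). Since d mod 4 = 2, disc(K) = 2280.
Check p | disc: 2280 mod 29 = 18.
p does not divide disc. Compute Legendre symbol (d/p):
19^((29-1)/2) mod 29 = -1
(d/p) = -1, so p is inert: (p) stays prime with e=1, f=2, g=1.
Therefore p is inert.

inert


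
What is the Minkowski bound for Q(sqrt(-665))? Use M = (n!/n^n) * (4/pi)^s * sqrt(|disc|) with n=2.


d = -665, d mod 4 = 3, so disc(K) = 4d = -2660; |disc(K)| = 2660
Imaginary quadratic field, so n = 2, s = r2 = 1, r1 = 0
M = (n!/n^n) * (4/pi)^s * sqrt(|disc(K)|) = (2!/2^2) * (4/pi)^1 * sqrt(2660)
= 0.5 * 1.273240 * 51.575188
= 32.8338

32.8338


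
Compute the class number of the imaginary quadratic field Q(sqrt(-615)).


K = Q(sqrt(-615)). d mod 4 = 1, so D = disc(K) = d = -615
h(K) equals the number of primitive reduced positive-definite forms (a, b, c) = a*x^2 + b*x*y + c*y^2 with b^2 - 4ac = D,
where reduced means |b| <= a <= c, with b >= 0 whenever |b| = a or a = c, and primitive means gcd(a, b, c) = 1.
Reduced forces 3a^2 <= |D| = 615, so 1 <= a <= 14; b must have the parity of D, and c = (b^2 - D)/(4a) must be an integer >= a.
Enumerate a = 1..14, b in [-a, a]:
  a=1: (1, 1, 154)  [1]
  a=2: (2, -1, 77), (2, 1, 77)  [2]
  a=3: (3, 3, 52)  [1]
  a=4: (4, -3, 39), (4, 3, 39)  [2]
  a=5: (5, 5, 32)  [1]
  a=6: (6, -3, 26), (6, 3, 26)  [2]
  a=7: (7, -1, 22), (7, 1, 22)  [2]
  a=8: (8, -5, 20), (8, 5, 20)  [2]
  a=9: none
  a=10: (10, -5, 16), (10, 5, 16)  [2]
  a=11: (11, -1, 14), (11, 1, 14)  [2]
  a=12: (12, -3, 13), (12, 3, 13)  [2]
  a=13: none
  a=14: (14, 13, 14)  [1]
Total reduced forms: 1 + 2 + 1 + 2 + 1 + 2 + 2 + 2 + 2 + 2 + 2 + 1 = 20
h = 20

20


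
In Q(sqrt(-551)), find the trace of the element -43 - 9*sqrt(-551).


Tr(a + b*sqrt(d)) = (a + b*sqrt(d)) + (a - b*sqrt(d)) = 2a
= 2 * (-43)
= -86

-86


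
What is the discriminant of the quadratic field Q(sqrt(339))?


For K = Q(sqrt(d)) with d squarefree: disc(K) = d if d = 1 mod 4, and disc(K) = 4d if d = 2 or 3 mod 4.
Here d = 339, and d mod 4 = 3.
d = 3 mod 4, not 1 (O_K = Z[sqrt(d)]), so disc(K) = 4d = 4 * (339) = 1356

1356


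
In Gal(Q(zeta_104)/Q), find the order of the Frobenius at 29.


The Frobenius at p in Gal(Q(zeta_n)/Q) = (Z/nZ)* is the class of p, so its order is ord_104(29), the smallest k >= 1 with 29^k = 1 mod 104.
n = 104 = 2^3 * 13, phi(104) = 48; the order divides phi(n).
Divisors of 48: 1, 2, 3, 4, 6, 8, 12, 16, 24, 48
Repeated squaring mod 104: 29^1 = 29, 29^2 = 9, 29^4 = 81, 29^8 = 9, 29^16 = 81, 29^32 = 9
Test divisors in increasing order:
  k=1: 29^1 = 29 mod 104
  k=2: 29^2 = 9 mod 104
  k=3: 29^3 = 9 * 29 = 53 mod 104
  k=4: 29^4 = 81 mod 104
  k=6: 29^6 = 81 * 9 = 1 mod 104  <- first divisor giving 1
Order = 6

6


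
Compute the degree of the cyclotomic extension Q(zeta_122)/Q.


The degree equals Euler's totient phi(122).
122 = 2 * 61
phi(122) = 60

60


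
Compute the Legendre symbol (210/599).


p = 599 is prime, so compute (210/599) with the reciprocity algorithm (Jacobi-symbol steps: pull out 2s via (2/n), flip via reciprocity, reduce):
  pull out 2: (2/599) = +1  (since 599 mod 8 = 7)
  reciprocity: (105/599) -> +(599/105)
  reduce: (74/105)
  pull out 2: (2/105) = +1  (since 105 mod 8 = 1)
  reciprocity: (37/105) -> +(105/37)
  reduce: (31/37)
  reciprocity: (31/37) -> +(37/31)
  reduce: (6/31)
  pull out 2: (2/31) = +1  (since 31 mod 8 = 7)
  reciprocity: (3/31) -> -(31/3)
  reduce: (1/3)
  (1/3) = 1
Product of signs = -1
(210/599) = -1

-1


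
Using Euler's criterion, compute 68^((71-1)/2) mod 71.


p = 71 is prime and the exponent is (p-1)/2 = 35, so by Euler's criterion 68^35 = (68/71) = +1 or -1 mod 71.
Compute by square-and-multiply:
  35 = 32 + 2 + 1 (binary 100011)
  Repeated squaring mod 71: 68^1 = 68, 68^2 = 9, 68^4 = 10, 68^8 = 29, 68^16 = 60, 68^32 = 50
  68^35 = 68^32 * 68^2 * 68^1 = 50 * 9 * 68 mod 71
    50 * 9 = 450 = 24 mod 71
    24 * 68 = 1632 = 70 mod 71
  68^35 = 70 mod 71
Result 70 = p - 1 = -1 mod 71: 68 is a quadratic non-residue mod 71. As a residue in [0, p-1] the value is 70.
68^35 mod 71 = 70

70


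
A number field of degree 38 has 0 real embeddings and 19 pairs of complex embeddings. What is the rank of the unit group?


By Dirichlet's unit theorem:
rank = r1 + r2 - 1
= 0 + 19 - 1
= 18

18


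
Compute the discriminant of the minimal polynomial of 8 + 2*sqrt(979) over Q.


The element 8 + 2*sqrt(979) has minimal polynomial:
x^2 - 16*x - 3852
Discriminant = (-16)^2 - 4*(-3852)
= 256 + 15408
= 15664

15664


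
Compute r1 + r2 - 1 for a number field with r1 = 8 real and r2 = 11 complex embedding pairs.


By Dirichlet's unit theorem:
rank = r1 + r2 - 1
= 8 + 11 - 1
= 18

18


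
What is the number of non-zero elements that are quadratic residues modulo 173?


For prime p, the number of non-zero quadratic residues is (p-1)/2.
= (173-1)/2
= 86

86


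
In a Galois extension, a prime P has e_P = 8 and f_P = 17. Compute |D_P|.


|D_P| = e * f
= 8 * 17
= 136

136


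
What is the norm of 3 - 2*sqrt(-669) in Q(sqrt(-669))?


N(a + b*sqrt(d)) = a^2 - d*b^2
= (3)^2 - (-669)*(-2)^2
= 9 + 2676
= 2685

2685


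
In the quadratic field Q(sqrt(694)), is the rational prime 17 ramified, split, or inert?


K = Q(sqrt(694)). Since d mod 4 = 2, disc(K) = 2776.
Check p | disc: 2776 mod 17 = 5.
p does not divide disc. Compute Legendre symbol (d/p):
14^((17-1)/2) mod 17 = -1
(d/p) = -1, so p is inert: (p) stays prime with e=1, f=2, g=1.
Therefore p is inert.

inert


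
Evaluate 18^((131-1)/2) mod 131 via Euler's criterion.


p = 131 is prime and the exponent is (p-1)/2 = 65, so by Euler's criterion 18^65 = (18/131) = +1 or -1 mod 131.
Compute by square-and-multiply:
  65 = 64 + 1 (binary 1000001)
  Repeated squaring mod 131: 18^1 = 18, 18^2 = 62, 18^4 = 45, 18^8 = 60, 18^16 = 63, 18^32 = 39, 18^64 = 80
  18^65 = 18^64 * 18^1 = 80 * 18 mod 131
    80 * 18 = 1440 = 130 mod 131
  18^65 = 130 mod 131
Result 130 = p - 1 = -1 mod 131: 18 is a quadratic non-residue mod 131. As a residue in [0, p-1] the value is 130.
18^65 mod 131 = 130

130


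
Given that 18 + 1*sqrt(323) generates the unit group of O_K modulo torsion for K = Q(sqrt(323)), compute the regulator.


epsilon = 18 + 1*sqrt(323)
= 35.9722
R = ln(35.9722)
= 3.5827

3.5827


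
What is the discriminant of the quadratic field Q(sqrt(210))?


For K = Q(sqrt(d)) with d squarefree: disc(K) = d if d = 1 mod 4, and disc(K) = 4d if d = 2 or 3 mod 4.
Here d = 210, and d mod 4 = 2.
d = 2 mod 4, not 1 (O_K = Z[sqrt(d)]), so disc(K) = 4d = 4 * (210) = 840

840


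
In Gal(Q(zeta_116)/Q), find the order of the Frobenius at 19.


The Frobenius at p in Gal(Q(zeta_n)/Q) = (Z/nZ)* is the class of p, so its order is ord_116(19), the smallest k >= 1 with 19^k = 1 mod 116.
n = 116 = 2^2 * 29, phi(116) = 56; the order divides phi(n).
Divisors of 56: 1, 2, 4, 7, 8, 14, 28, 56
Repeated squaring mod 116: 19^1 = 19, 19^2 = 13, 19^4 = 53, 19^8 = 25, 19^16 = 45, 19^32 = 53
Test divisors in increasing order:
  k=1: 19^1 = 19 mod 116
  k=2: 19^2 = 13 mod 116
  k=4: 19^4 = 53 mod 116
  k=7: 19^7 = 53 * 13 * 19 = 99 mod 116
  k=8: 19^8 = 25 mod 116
  k=14: 19^14 = 25 * 53 * 13 = 57 mod 116
  k=28: 19^28 = 45 * 25 * 53 = 1 mod 116  <- first divisor giving 1
Order = 28

28


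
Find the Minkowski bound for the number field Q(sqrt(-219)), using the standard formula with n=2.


d = -219, d mod 4 = 1, so disc(K) = d = -219; |disc(K)| = 219
Imaginary quadratic field, so n = 2, s = r2 = 1, r1 = 0
M = (n!/n^n) * (4/pi)^s * sqrt(|disc(K)|) = (2!/2^2) * (4/pi)^1 * sqrt(219)
= 0.5 * 1.273240 * 14.798649
= 9.4211

9.4211


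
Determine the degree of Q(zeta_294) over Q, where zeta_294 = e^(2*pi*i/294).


The degree equals Euler's totient phi(294).
294 = 2 * 3 * 7^2
phi(294) = 84

84


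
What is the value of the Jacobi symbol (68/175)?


Compute (68/175) via quadratic reciprocity:
  pull out 2: (2/175) = +1  (since 175 mod 8 = 7)
  pull out 2: (2/175) = +1  (since 175 mod 8 = 7)
  reciprocity: (17/175) -> +(175/17)
  reduce: (5/17)
  reciprocity: (5/17) -> +(17/5)
  reduce: (2/5)
  pull out 2: (2/5) = -1  (since 5 mod 8 = 5)
  (1/5) = 1
Product of signs = -1

-1


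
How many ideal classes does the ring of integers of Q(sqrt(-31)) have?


K = Q(sqrt(-31)). d mod 4 = 1, so D = disc(K) = d = -31
h(K) equals the number of primitive reduced positive-definite forms (a, b, c) = a*x^2 + b*x*y + c*y^2 with b^2 - 4ac = D,
where reduced means |b| <= a <= c, with b >= 0 whenever |b| = a or a = c, and primitive means gcd(a, b, c) = 1.
Reduced forces 3a^2 <= |D| = 31, so 1 <= a <= 3; b must have the parity of D, and c = (b^2 - D)/(4a) must be an integer >= a.
Enumerate a = 1..3, b in [-a, a]:
  a=1: (1, 1, 8)  [1]
  a=2: (2, -1, 4), (2, 1, 4)  [2]
  a=3: none
Total reduced forms: 1 + 2 = 3
h = 3

3


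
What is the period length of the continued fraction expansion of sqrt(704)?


Run the CF algorithm for sqrt(704).
a_0 = floor(sqrt(704)) = 26; set m_0=0, q_0=1.
Recurrence: m' = q*a - m,  q' = (d - m'^2)/q,  a' = floor((a_0 + m')/q').
  step 1: m=26, q=28, a=1
  step 2: m=2, q=25, a=1
  step 3: m=23, q=7, a=7
  step 4: m=26, q=4, a=13
  step 5: m=26, q=7, a=7
  step 6: m=23, q=25, a=1
  step 7: m=2, q=28, a=1
  step 8: m=26, q=1, a=52
a_8 = 2*a_0 = 52, so the period closes here.
sqrt(704) = [26; 1, 1, 7, 13, 7, 1, 1, 52]
Period length = 8

8


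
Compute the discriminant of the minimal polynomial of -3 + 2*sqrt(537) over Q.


The element -3 + 2*sqrt(537) has minimal polynomial:
x^2 + 6*x - 2139
Discriminant = (6)^2 - 4*(-2139)
= 36 + 8556
= 8592

8592


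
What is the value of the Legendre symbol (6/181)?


p = 181 is prime, so compute (6/181) with the reciprocity algorithm (Jacobi-symbol steps: pull out 2s via (2/n), flip via reciprocity, reduce):
  pull out 2: (2/181) = -1  (since 181 mod 8 = 5)
  reciprocity: (3/181) -> +(181/3)
  reduce: (1/3)
  (1/3) = 1
Product of signs = -1
(6/181) = -1

-1


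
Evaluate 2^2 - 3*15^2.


x^2 - d*y^2
= 2^2 - 3*15^2
= 4 - 675
= -671

-671


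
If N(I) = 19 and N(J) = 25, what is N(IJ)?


N(IJ) = N(I) * N(J)
= 19 * 25
= 475

475


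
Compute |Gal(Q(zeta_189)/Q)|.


|Gal(Q(zeta_189)/Q)| = phi(189)
= 108

108


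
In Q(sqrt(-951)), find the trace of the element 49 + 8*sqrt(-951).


Tr(a + b*sqrt(d)) = (a + b*sqrt(d)) + (a - b*sqrt(d)) = 2a
= 2 * (49)
= 98

98


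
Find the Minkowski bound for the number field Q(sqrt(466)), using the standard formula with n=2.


d = 466, d mod 4 = 2, so disc(K) = 4d = 1864; |disc(K)| = 1864
Real quadratic field, so n = 2, s = r2 = 0, r1 = 2
M = (n!/n^n) * (4/pi)^s * sqrt(|disc(K)|) = (2!/2^2) * (4/pi)^0 * sqrt(1864)
= 0.5 * 1.000000 * 43.174066
= 21.5870

21.5870


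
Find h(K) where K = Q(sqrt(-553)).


K = Q(sqrt(-553)). d mod 4 = 3, so D = disc(K) = 4d = -2212
h(K) equals the number of primitive reduced positive-definite forms (a, b, c) = a*x^2 + b*x*y + c*y^2 with b^2 - 4ac = D,
where reduced means |b| <= a <= c, with b >= 0 whenever |b| = a or a = c, and primitive means gcd(a, b, c) = 1.
Reduced forces 3a^2 <= |D| = 2212, so 1 <= a <= 27; b must have the parity of D, and c = (b^2 - D)/(4a) must be an integer >= a.
Enumerate a = 1..27, b in [-a, a]:
  a=1: (1, 0, 553)  [1]
  a=2: (2, 2, 277)  [1]
  a=3..6: none
  a=7: (7, 0, 79)  [1]
  a=8..13: none
  a=14: (14, 14, 43)  [1]
  a=15..16: none
  a=17: (17, -10, 34), (17, 10, 34)  [2]
  a=18: none
  a=19: (19, -12, 31), (19, 12, 31)  [2]
  a=20..27: none
Total reduced forms: 1 + 1 + 1 + 1 + 2 + 2 = 8
h = 8

8


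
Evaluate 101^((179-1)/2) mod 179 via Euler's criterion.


p = 179 is prime and the exponent is (p-1)/2 = 89, so by Euler's criterion 101^89 = (101/179) = +1 or -1 mod 179.
Compute by square-and-multiply:
  89 = 64 + 16 + 8 + 1 (binary 1011001)
  Repeated squaring mod 179: 101^1 = 101, 101^2 = 177, 101^4 = 4, 101^8 = 16, 101^16 = 77, 101^32 = 22, 101^64 = 126
  101^89 = 101^64 * 101^16 * 101^8 * 101^1 = 126 * 77 * 16 * 101 mod 179
    126 * 77 = 9702 = 36 mod 179
    36 * 16 = 576 = 39 mod 179
    39 * 101 = 3939 = 1 mod 179
  101^89 = 1 mod 179
Result 1: 101 is a quadratic residue mod 179.
101^89 mod 179 = 1

1


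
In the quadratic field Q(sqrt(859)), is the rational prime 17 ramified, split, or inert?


K = Q(sqrt(859)). Since d mod 4 = 3, disc(K) = 3436.
Check p | disc: 3436 mod 17 = 2.
p does not divide disc. Compute Legendre symbol (d/p):
9^((17-1)/2) mod 17 = 1
(d/p) = 1, so p splits: (p) = P*P' with e=1, f=1, g=2.
Therefore p is split.

split
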